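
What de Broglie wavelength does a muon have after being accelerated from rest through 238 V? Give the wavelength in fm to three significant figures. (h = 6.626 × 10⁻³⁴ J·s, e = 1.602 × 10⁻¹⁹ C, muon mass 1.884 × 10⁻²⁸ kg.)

λ = 5530 fm

KE = eV = 1.602 × 10⁻¹⁹ × 238.0 = 3.813 × 10⁻¹⁷ J.
p = √(2mKE) = √(2 × 1.884 × 10⁻²⁸ × 3.813 × 10⁻¹⁷) = 1.199 × 10⁻²² kg·m/s.
λ = h/p = 6.626 × 10⁻³⁴ / 1.199 × 10⁻²² = 5.53 × 10⁻¹² m = 5530 fm.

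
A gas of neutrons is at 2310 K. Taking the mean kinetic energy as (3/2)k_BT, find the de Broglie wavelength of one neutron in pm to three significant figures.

λ = 52.3 pm

KE = (3/2)k_BT = 1.5 × 1.381 × 10⁻²³ × 2310 = 4.785 × 10⁻²⁰ J.
p = √(2mKE) = √(2 × 1.675 × 10⁻²⁷ × 4.785 × 10⁻²⁰) = 1.266 × 10⁻²³ kg·m/s.
λ = h/p = 5.23 × 10⁻¹¹ m = 52.3 pm.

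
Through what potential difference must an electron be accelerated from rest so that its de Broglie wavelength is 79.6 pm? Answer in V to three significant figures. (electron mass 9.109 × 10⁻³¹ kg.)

V = 237 V

p = h/λ = 6.626 × 10⁻³⁴ / 7.960 × 10⁻¹¹ = 8.324 × 10⁻²⁴ kg·m/s.
KE = p²/(2m) = 3.803 × 10⁻¹⁷ J.
V = KE/e = 3.803 × 10⁻¹⁷ / (1.602 × 10⁻¹⁹) = 237 V.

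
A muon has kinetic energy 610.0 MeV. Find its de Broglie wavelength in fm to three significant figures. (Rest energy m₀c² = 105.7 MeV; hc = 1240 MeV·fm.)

λ = 1.75 fm

Total energy E = KE + m₀c² = 610.0 + 105.7 = 715.7 MeV.
(pc)² = E² − (m₀c²)² = (715.7)² − (105.7)² = 5.011 × 10⁵ MeV², so pc = 707.9 MeV.
λ = hc/(pc) = 1240 MeV·fm / 707.9 MeV = 1.75 fm.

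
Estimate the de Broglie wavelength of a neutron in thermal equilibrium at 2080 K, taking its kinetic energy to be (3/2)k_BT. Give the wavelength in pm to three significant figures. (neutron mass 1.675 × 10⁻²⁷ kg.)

λ = 55.2 pm

KE = (3/2)k_BT = 1.5 × 1.381 × 10⁻²³ × 2080 = 4.309 × 10⁻²⁰ J.
p = √(2mKE) = √(2 × 1.675 × 10⁻²⁷ × 4.309 × 10⁻²⁰) = 1.201 × 10⁻²³ kg·m/s.
λ = h/p = 5.52 × 10⁻¹¹ m = 55.2 pm.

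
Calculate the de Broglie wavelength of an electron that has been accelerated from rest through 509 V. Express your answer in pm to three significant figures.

KE = eV = 1.602 × 10⁻¹⁹ × 509.0 = 8.154 × 10⁻¹⁷ J.
p = √(2mKE) = √(2 × 9.109 × 10⁻³¹ × 8.154 × 10⁻¹⁷) = 1.219 × 10⁻²³ kg·m/s.
λ = h/p = 6.626 × 10⁻³⁴ / 1.219 × 10⁻²³ = 5.44 × 10⁻¹¹ m = 54.4 pm.

λ = 54.4 pm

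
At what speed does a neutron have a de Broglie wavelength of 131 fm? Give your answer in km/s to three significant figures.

p = h/λ = 6.626 × 10⁻³⁴ / 1.310 × 10⁻¹³ = 5.058 × 10⁻²¹ kg·m/s.
v = p/m = 5.058 × 10⁻²¹ / 1.675 × 10⁻²⁷ = 3.02 × 10⁶ m/s = 3020 km/s.

v = 3020 km/s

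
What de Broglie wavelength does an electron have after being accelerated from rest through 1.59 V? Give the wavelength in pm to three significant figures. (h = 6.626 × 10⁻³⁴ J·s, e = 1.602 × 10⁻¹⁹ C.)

λ = 973 pm

KE = eV = 1.602 × 10⁻¹⁹ × 1.590 = 2.547 × 10⁻¹⁹ J.
p = √(2mKE) = √(2 × 9.109 × 10⁻³¹ × 2.547 × 10⁻¹⁹) = 6.812 × 10⁻²⁵ kg·m/s.
λ = h/p = 6.626 × 10⁻³⁴ / 6.812 × 10⁻²⁵ = 9.73 × 10⁻¹⁰ m = 973 pm.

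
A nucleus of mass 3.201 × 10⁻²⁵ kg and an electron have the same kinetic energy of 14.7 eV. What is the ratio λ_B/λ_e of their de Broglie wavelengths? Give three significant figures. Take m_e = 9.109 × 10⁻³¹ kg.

λ_B/λ_e = 1.69 × 10⁻³

At fixed KE, p = √(2mKE) so λ = h/p ∝ 1/√m.
λ_B/λ_e = √(m_e/m_B) = √(9.109 × 10⁻³¹/3.201 × 10⁻²⁵) = √(2.846 × 10⁻⁶) = 1.69 × 10⁻³.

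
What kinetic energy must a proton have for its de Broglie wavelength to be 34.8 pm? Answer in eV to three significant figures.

KE = 0.676 eV

p = h/λ = 6.626 × 10⁻³⁴ / 3.480 × 10⁻¹¹ = 1.904 × 10⁻²³ kg·m/s.
KE = p²/(2m) = (1.904 × 10⁻²³)² / (2 × 1.673 × 10⁻²⁷) = 1.083 × 10⁻¹⁹ J = 0.676 eV.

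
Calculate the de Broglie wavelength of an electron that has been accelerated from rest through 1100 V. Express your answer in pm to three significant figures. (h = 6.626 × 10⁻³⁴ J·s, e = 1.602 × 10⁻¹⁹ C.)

λ = 37.0 pm

KE = eV = 1.602 × 10⁻¹⁹ × 1100 = 1.762 × 10⁻¹⁶ J.
p = √(2mKE) = √(2 × 9.109 × 10⁻³¹ × 1.762 × 10⁻¹⁶) = 1.792 × 10⁻²³ kg·m/s.
λ = h/p = 6.626 × 10⁻³⁴ / 1.792 × 10⁻²³ = 3.70 × 10⁻¹¹ m = 37.0 pm.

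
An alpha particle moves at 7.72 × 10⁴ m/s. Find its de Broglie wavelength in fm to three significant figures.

λ = 1290 fm

p = mv = 6.645 × 10⁻²⁷ × 7.72 × 10⁴ = 5.130 × 10⁻²² kg·m/s.
λ = h/p = 6.626 × 10⁻³⁴ / 5.130 × 10⁻²² = 1.29 × 10⁻¹² m = 1290 fm.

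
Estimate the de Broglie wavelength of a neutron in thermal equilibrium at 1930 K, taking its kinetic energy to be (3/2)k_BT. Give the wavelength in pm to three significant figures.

KE = (3/2)k_BT = 1.5 × 1.381 × 10⁻²³ × 1930 = 3.998 × 10⁻²⁰ J.
p = √(2mKE) = √(2 × 1.675 × 10⁻²⁷ × 3.998 × 10⁻²⁰) = 1.157 × 10⁻²³ kg·m/s.
λ = h/p = 5.73 × 10⁻¹¹ m = 57.3 pm.

λ = 57.3 pm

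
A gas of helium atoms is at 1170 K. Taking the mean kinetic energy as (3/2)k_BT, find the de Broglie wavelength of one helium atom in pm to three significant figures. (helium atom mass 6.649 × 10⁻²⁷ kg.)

KE = (3/2)k_BT = 1.5 × 1.381 × 10⁻²³ × 1170 = 2.424 × 10⁻²⁰ J.
p = √(2mKE) = √(2 × 6.649 × 10⁻²⁷ × 2.424 × 10⁻²⁰) = 1.795 × 10⁻²³ kg·m/s.
λ = h/p = 3.69 × 10⁻¹¹ m = 36.9 pm.

λ = 36.9 pm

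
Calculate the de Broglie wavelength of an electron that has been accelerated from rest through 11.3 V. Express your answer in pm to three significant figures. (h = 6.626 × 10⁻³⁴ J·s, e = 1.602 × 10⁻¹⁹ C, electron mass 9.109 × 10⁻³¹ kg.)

λ = 365 pm

KE = eV = 1.602 × 10⁻¹⁹ × 11.30 = 1.810 × 10⁻¹⁸ J.
p = √(2mKE) = √(2 × 9.109 × 10⁻³¹ × 1.810 × 10⁻¹⁸) = 1.816 × 10⁻²⁴ kg·m/s.
λ = h/p = 6.626 × 10⁻³⁴ / 1.816 × 10⁻²⁴ = 3.65 × 10⁻¹⁰ m = 365 pm.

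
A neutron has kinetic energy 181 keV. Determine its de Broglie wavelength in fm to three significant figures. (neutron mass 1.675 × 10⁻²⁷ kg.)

λ = 67.2 fm

KE = 181 keV = 2.900 × 10⁻¹⁴ J.
p = √(2mKE) = √(2 × 1.675 × 10⁻²⁷ × 2.900 × 10⁻¹⁴) = 9.856 × 10⁻²¹ kg·m/s.
λ = h/p = 6.626 × 10⁻³⁴ / 9.856 × 10⁻²¹ = 6.72 × 10⁻¹⁴ m = 67.2 fm.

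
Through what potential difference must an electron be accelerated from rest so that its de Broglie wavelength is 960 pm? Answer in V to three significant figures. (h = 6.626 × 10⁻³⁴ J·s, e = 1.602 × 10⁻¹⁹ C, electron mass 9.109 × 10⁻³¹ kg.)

p = h/λ = 6.626 × 10⁻³⁴ / 9.600 × 10⁻¹⁰ = 6.902 × 10⁻²⁵ kg·m/s.
KE = p²/(2m) = 2.615 × 10⁻¹⁹ J.
V = KE/e = 2.615 × 10⁻¹⁹ / (1.602 × 10⁻¹⁹) = 1.63 V.

V = 1.63 V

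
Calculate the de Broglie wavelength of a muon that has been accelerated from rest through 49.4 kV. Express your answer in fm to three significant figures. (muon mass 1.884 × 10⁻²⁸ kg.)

KE = eV = 1.602 × 10⁻¹⁹ × 4.940 × 10⁴ = 7.914 × 10⁻¹⁵ J.
p = √(2mKE) = √(2 × 1.884 × 10⁻²⁸ × 7.914 × 10⁻¹⁵) = 1.727 × 10⁻²¹ kg·m/s.
λ = h/p = 6.626 × 10⁻³⁴ / 1.727 × 10⁻²¹ = 3.84 × 10⁻¹³ m = 384 fm.

λ = 384 fm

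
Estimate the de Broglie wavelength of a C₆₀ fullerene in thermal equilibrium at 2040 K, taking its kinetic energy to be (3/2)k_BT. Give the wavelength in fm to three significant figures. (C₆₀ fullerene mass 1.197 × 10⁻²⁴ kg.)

KE = (3/2)k_BT = 1.5 × 1.381 × 10⁻²³ × 2040 = 4.226 × 10⁻²⁰ J.
p = √(2mKE) = √(2 × 1.197 × 10⁻²⁴ × 4.226 × 10⁻²⁰) = 3.181 × 10⁻²² kg·m/s.
λ = h/p = 2.08 × 10⁻¹² m = 2080 fm.

λ = 2080 fm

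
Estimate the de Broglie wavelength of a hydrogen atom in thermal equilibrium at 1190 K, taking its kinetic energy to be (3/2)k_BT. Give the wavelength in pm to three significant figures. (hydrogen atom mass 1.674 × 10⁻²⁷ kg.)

KE = (3/2)k_BT = 1.5 × 1.381 × 10⁻²³ × 1190 = 2.465 × 10⁻²⁰ J.
p = √(2mKE) = √(2 × 1.674 × 10⁻²⁷ × 2.465 × 10⁻²⁰) = 9.085 × 10⁻²⁴ kg·m/s.
λ = h/p = 7.29 × 10⁻¹¹ m = 72.9 pm.

λ = 72.9 pm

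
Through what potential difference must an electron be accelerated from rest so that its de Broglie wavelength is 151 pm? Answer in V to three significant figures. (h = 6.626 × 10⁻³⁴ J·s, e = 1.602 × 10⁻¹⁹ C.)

p = h/λ = 6.626 × 10⁻³⁴ / 1.510 × 10⁻¹⁰ = 4.388 × 10⁻²⁴ kg·m/s.
KE = p²/(2m) = 1.057 × 10⁻¹⁷ J.
V = KE/e = 1.057 × 10⁻¹⁷ / (1.602 × 10⁻¹⁹) = 66.0 V.

V = 66.0 V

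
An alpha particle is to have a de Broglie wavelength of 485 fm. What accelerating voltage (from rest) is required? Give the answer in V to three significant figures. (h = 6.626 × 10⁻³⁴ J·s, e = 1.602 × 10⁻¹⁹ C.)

V = 438 V

p = h/λ = 6.626 × 10⁻³⁴ / 4.850 × 10⁻¹³ = 1.366 × 10⁻²¹ kg·m/s.
KE = p²/(2m) = 1.404 × 10⁻¹⁶ J.
V = KE/2e = 1.404 × 10⁻¹⁶ / (2 × 1.602 × 10⁻¹⁹) = 438 V.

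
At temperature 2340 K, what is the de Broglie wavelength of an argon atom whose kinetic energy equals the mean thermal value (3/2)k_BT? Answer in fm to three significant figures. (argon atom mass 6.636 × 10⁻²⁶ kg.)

KE = (3/2)k_BT = 1.5 × 1.381 × 10⁻²³ × 2340 = 4.847 × 10⁻²⁰ J.
p = √(2mKE) = √(2 × 6.636 × 10⁻²⁶ × 4.847 × 10⁻²⁰) = 8.021 × 10⁻²³ kg·m/s.
λ = h/p = 8.26 × 10⁻¹² m = 8260 fm.

λ = 8260 fm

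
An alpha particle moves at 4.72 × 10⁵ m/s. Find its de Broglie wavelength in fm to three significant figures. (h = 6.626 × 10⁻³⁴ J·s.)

p = mv = 6.645 × 10⁻²⁷ × 4.72 × 10⁵ = 3.136 × 10⁻²¹ kg·m/s.
λ = h/p = 6.626 × 10⁻³⁴ / 3.136 × 10⁻²¹ = 2.11 × 10⁻¹³ m = 211 fm.

λ = 211 fm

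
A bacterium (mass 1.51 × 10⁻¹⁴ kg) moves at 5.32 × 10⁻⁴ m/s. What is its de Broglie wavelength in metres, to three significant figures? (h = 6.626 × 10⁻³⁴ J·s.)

λ = 8.25 × 10⁻¹⁷ m

p = mv = 1.51 × 10⁻¹⁴ × 5.32 × 10⁻⁴ = 8.033 × 10⁻¹⁸ kg·m/s.
λ = h/p = 6.626 × 10⁻³⁴ / 8.033 × 10⁻¹⁸ = 8.25 × 10⁻¹⁷ m.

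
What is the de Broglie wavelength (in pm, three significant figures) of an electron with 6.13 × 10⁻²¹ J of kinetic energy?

λ = 6270 pm

p = √(2mKE) = √(2 × 9.109 × 10⁻³¹ × 6.130 × 10⁻²¹) = 1.057 × 10⁻²⁵ kg·m/s.
λ = h/p = 6.626 × 10⁻³⁴ / 1.057 × 10⁻²⁵ = 6.27 × 10⁻⁹ m = 6270 pm.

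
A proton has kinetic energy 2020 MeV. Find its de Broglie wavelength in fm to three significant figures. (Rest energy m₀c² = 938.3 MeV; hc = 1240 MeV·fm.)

Total energy E = KE + m₀c² = 2020 + 938.3 = 2958.3 MeV.
(pc)² = E² − (m₀c²)² = (2958.3)² − (938.3)² = 7.871 × 10⁶ MeV², so pc = 2806 MeV.
λ = hc/(pc) = 1240 MeV·fm / 2806 MeV = 0.442 fm.

λ = 0.442 fm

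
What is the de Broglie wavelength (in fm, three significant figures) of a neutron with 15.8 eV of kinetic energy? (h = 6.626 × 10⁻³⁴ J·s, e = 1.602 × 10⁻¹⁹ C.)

λ = 7200 fm

KE = 15.8 eV = 2.531 × 10⁻¹⁸ J.
p = √(2mKE) = √(2 × 1.675 × 10⁻²⁷ × 2.531 × 10⁻¹⁸) = 9.208 × 10⁻²³ kg·m/s.
λ = h/p = 6.626 × 10⁻³⁴ / 9.208 × 10⁻²³ = 7.20 × 10⁻¹² m = 7200 fm.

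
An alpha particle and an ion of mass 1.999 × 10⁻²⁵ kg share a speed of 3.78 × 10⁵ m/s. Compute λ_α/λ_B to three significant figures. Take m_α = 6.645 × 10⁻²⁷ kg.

λ_α/λ_B = 30.1

At fixed v, p = mv so λ = h/(mv) ∝ 1/m.
λ_α/λ_B = m_B/m_α = 1.999 × 10⁻²⁵/6.645 × 10⁻²⁷ = 30.1.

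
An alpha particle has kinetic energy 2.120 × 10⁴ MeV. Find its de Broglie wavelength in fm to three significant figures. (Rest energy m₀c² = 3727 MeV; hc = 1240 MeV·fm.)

λ = 0.0503 fm

Total energy E = KE + m₀c² = 2.120 × 10⁴ + 3727 = 24927 MeV.
(pc)² = E² − (m₀c²)² = (24927)² − (3727)² = 6.075 × 10⁸ MeV², so pc = 2.465 × 10⁴ MeV.
λ = hc/(pc) = 1240 MeV·fm / 2.465 × 10⁴ MeV = 0.0503 fm.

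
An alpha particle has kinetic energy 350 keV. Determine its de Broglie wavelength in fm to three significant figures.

λ = 24.3 fm

KE = 350 keV = 5.607 × 10⁻¹⁴ J.
p = √(2mKE) = √(2 × 6.645 × 10⁻²⁷ × 5.607 × 10⁻¹⁴) = 2.730 × 10⁻²⁰ kg·m/s.
λ = h/p = 6.626 × 10⁻³⁴ / 2.730 × 10⁻²⁰ = 2.43 × 10⁻¹⁴ m = 24.3 fm.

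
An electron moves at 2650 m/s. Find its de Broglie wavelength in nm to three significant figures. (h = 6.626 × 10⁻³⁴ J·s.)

λ = 274 nm

p = mv = 9.109 × 10⁻³¹ × 2650 = 2.414 × 10⁻²⁷ kg·m/s.
λ = h/p = 6.626 × 10⁻³⁴ / 2.414 × 10⁻²⁷ = 2.74 × 10⁻⁷ m = 274 nm.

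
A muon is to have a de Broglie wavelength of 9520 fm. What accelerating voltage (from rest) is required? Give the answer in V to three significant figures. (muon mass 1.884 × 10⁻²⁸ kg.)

V = 80.3 V

p = h/λ = 6.626 × 10⁻³⁴ / 9.520 × 10⁻¹² = 6.960 × 10⁻²³ kg·m/s.
KE = p²/(2m) = 1.286 × 10⁻¹⁷ J.
V = KE/e = 1.286 × 10⁻¹⁷ / (1.602 × 10⁻¹⁹) = 80.3 V.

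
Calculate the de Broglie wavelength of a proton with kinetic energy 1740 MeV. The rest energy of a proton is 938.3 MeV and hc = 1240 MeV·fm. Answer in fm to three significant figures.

λ = 0.494 fm

Total energy E = KE + m₀c² = 1740 + 938.3 = 2678.3 MeV.
(pc)² = E² − (m₀c²)² = (2678.3)² − (938.3)² = 6.293 × 10⁶ MeV², so pc = 2509 MeV.
λ = hc/(pc) = 1240 MeV·fm / 2509 MeV = 0.494 fm.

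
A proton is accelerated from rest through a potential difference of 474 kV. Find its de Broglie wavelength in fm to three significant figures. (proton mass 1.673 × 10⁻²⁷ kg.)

KE = eV = 1.602 × 10⁻¹⁹ × 4.740 × 10⁵ = 7.593 × 10⁻¹⁴ J.
p = √(2mKE) = √(2 × 1.673 × 10⁻²⁷ × 7.593 × 10⁻¹⁴) = 1.594 × 10⁻²⁰ kg·m/s.
λ = h/p = 6.626 × 10⁻³⁴ / 1.594 × 10⁻²⁰ = 4.16 × 10⁻¹⁴ m = 41.6 fm.

λ = 41.6 fm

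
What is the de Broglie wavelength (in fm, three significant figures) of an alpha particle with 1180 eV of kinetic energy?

KE = 1180 eV = 1.890 × 10⁻¹⁶ J.
p = √(2mKE) = √(2 × 6.645 × 10⁻²⁷ × 1.890 × 10⁻¹⁶) = 1.585 × 10⁻²¹ kg·m/s.
λ = h/p = 6.626 × 10⁻³⁴ / 1.585 × 10⁻²¹ = 4.18 × 10⁻¹³ m = 418 fm.

λ = 418 fm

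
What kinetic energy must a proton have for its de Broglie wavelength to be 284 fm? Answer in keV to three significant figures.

p = h/λ = 6.626 × 10⁻³⁴ / 2.840 × 10⁻¹³ = 2.333 × 10⁻²¹ kg·m/s.
KE = p²/(2m) = (2.333 × 10⁻²¹)² / (2 × 1.673 × 10⁻²⁷) = 1.627 × 10⁻¹⁵ J = 10.2 keV.

KE = 10.2 keV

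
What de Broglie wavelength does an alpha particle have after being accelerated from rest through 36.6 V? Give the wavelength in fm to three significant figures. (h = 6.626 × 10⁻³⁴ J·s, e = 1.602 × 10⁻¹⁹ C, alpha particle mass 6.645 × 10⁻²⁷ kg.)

KE = 2eV = 2 × 1.602 × 10⁻¹⁹ × 36.60 = 1.173 × 10⁻¹⁷ J.
p = √(2mKE) = √(2 × 6.645 × 10⁻²⁷ × 1.173 × 10⁻¹⁷) = 3.948 × 10⁻²² kg·m/s.
λ = h/p = 6.626 × 10⁻³⁴ / 3.948 × 10⁻²² = 1.68 × 10⁻¹² m = 1680 fm.

λ = 1680 fm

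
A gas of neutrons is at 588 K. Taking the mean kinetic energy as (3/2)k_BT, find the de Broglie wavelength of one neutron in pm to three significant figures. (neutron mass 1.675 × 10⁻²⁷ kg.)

KE = (3/2)k_BT = 1.5 × 1.381 × 10⁻²³ × 588 = 1.218 × 10⁻²⁰ J.
p = √(2mKE) = √(2 × 1.675 × 10⁻²⁷ × 1.218 × 10⁻²⁰) = 6.388 × 10⁻²⁴ kg·m/s.
λ = h/p = 1.04 × 10⁻¹⁰ m = 104 pm.

λ = 104 pm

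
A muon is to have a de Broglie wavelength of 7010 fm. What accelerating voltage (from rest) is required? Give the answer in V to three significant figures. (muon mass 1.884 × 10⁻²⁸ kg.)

V = 148 V

p = h/λ = 6.626 × 10⁻³⁴ / 7.010 × 10⁻¹² = 9.452 × 10⁻²³ kg·m/s.
KE = p²/(2m) = 2.371 × 10⁻¹⁷ J.
V = KE/e = 2.371 × 10⁻¹⁷ / (1.602 × 10⁻¹⁹) = 148 V.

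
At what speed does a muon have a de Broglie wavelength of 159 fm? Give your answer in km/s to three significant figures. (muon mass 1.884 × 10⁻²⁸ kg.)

v = 2.21 × 10⁴ km/s

p = h/λ = 6.626 × 10⁻³⁴ / 1.590 × 10⁻¹³ = 4.167 × 10⁻²¹ kg·m/s.
v = p/m = 4.167 × 10⁻²¹ / 1.884 × 10⁻²⁸ = 2.21 × 10⁷ m/s = 2.21 × 10⁴ km/s.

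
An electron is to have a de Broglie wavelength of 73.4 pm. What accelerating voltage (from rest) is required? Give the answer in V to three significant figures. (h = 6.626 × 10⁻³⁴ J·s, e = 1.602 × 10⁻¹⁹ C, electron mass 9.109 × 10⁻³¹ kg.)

p = h/λ = 6.626 × 10⁻³⁴ / 7.340 × 10⁻¹¹ = 9.027 × 10⁻²⁴ kg·m/s.
KE = p²/(2m) = 4.473 × 10⁻¹⁷ J.
V = KE/e = 4.473 × 10⁻¹⁷ / (1.602 × 10⁻¹⁹) = 279 V.

V = 279 V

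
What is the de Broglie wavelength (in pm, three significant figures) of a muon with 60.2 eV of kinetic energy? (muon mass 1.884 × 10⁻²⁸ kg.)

λ = 11.0 pm

KE = 60.2 eV = 9.644 × 10⁻¹⁸ J.
p = √(2mKE) = √(2 × 1.884 × 10⁻²⁸ × 9.644 × 10⁻¹⁸) = 6.028 × 10⁻²³ kg·m/s.
λ = h/p = 6.626 × 10⁻³⁴ / 6.028 × 10⁻²³ = 1.10 × 10⁻¹¹ m = 11.0 pm.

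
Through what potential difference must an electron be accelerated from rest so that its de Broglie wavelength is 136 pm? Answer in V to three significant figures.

V = 81.3 V

p = h/λ = 6.626 × 10⁻³⁴ / 1.360 × 10⁻¹⁰ = 4.872 × 10⁻²⁴ kg·m/s.
KE = p²/(2m) = 1.303 × 10⁻¹⁷ J.
V = KE/e = 1.303 × 10⁻¹⁷ / (1.602 × 10⁻¹⁹) = 81.3 V.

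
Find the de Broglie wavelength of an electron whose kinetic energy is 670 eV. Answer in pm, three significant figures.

λ = 47.4 pm

KE = 670 eV = 1.073 × 10⁻¹⁶ J.
p = √(2mKE) = √(2 × 9.109 × 10⁻³¹ × 1.073 × 10⁻¹⁶) = 1.398 × 10⁻²³ kg·m/s.
λ = h/p = 6.626 × 10⁻³⁴ / 1.398 × 10⁻²³ = 4.74 × 10⁻¹¹ m = 47.4 pm.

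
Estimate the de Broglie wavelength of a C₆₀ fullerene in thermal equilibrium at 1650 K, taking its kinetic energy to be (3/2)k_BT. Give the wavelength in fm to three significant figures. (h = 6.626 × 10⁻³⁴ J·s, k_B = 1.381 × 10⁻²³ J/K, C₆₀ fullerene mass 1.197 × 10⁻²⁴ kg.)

KE = (3/2)k_BT = 1.5 × 1.381 × 10⁻²³ × 1650 = 3.418 × 10⁻²⁰ J.
p = √(2mKE) = √(2 × 1.197 × 10⁻²⁴ × 3.418 × 10⁻²⁰) = 2.861 × 10⁻²² kg·m/s.
λ = h/p = 2.32 × 10⁻¹² m = 2320 fm.

λ = 2320 fm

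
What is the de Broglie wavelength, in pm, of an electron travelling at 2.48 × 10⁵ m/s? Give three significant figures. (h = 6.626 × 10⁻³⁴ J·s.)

λ = 2930 pm

p = mv = 9.109 × 10⁻³¹ × 2.48 × 10⁵ = 2.259 × 10⁻²⁵ kg·m/s.
λ = h/p = 6.626 × 10⁻³⁴ / 2.259 × 10⁻²⁵ = 2.93 × 10⁻⁹ m = 2930 pm.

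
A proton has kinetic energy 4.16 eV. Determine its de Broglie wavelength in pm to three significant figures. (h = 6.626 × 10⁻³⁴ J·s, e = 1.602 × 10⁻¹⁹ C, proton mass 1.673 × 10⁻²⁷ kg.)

KE = 4.16 eV = 6.664 × 10⁻¹⁹ J.
p = √(2mKE) = √(2 × 1.673 × 10⁻²⁷ × 6.664 × 10⁻¹⁹) = 4.722 × 10⁻²³ kg·m/s.
λ = h/p = 6.626 × 10⁻³⁴ / 4.722 × 10⁻²³ = 1.40 × 10⁻¹¹ m = 14.0 pm.

λ = 14.0 pm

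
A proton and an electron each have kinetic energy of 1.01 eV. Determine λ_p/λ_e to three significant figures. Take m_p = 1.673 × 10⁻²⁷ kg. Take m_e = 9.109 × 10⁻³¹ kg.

λ_p/λ_e = 0.0233

At fixed KE, p = √(2mKE) so λ = h/p ∝ 1/√m.
λ_p/λ_e = √(m_e/m_p) = √(9.109 × 10⁻³¹/1.673 × 10⁻²⁷) = √(5.445 × 10⁻⁴) = 0.0233.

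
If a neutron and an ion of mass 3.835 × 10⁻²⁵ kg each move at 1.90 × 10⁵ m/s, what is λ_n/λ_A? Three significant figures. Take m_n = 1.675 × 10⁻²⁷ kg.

λ_n/λ_A = 229

At fixed v, p = mv so λ = h/(mv) ∝ 1/m.
λ_n/λ_A = m_A/m_n = 3.835 × 10⁻²⁵/1.675 × 10⁻²⁷ = 229.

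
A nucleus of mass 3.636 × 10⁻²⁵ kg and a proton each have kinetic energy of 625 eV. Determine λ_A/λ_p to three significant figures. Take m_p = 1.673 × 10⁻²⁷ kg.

λ_A/λ_p = 0.0678

At fixed KE, p = √(2mKE) so λ = h/p ∝ 1/√m.
λ_A/λ_p = √(m_p/m_A) = √(1.673 × 10⁻²⁷/3.636 × 10⁻²⁵) = √(4.601 × 10⁻³) = 0.0678.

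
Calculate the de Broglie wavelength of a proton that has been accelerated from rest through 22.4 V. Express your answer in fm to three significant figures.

KE = eV = 1.602 × 10⁻¹⁹ × 22.40 = 3.588 × 10⁻¹⁸ J.
p = √(2mKE) = √(2 × 1.673 × 10⁻²⁷ × 3.588 × 10⁻¹⁸) = 1.096 × 10⁻²² kg·m/s.
λ = h/p = 6.626 × 10⁻³⁴ / 1.096 × 10⁻²² = 6.05 × 10⁻¹² m = 6050 fm.

λ = 6050 fm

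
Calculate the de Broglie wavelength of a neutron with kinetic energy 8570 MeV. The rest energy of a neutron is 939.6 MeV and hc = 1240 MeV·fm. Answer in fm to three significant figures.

Total energy E = KE + m₀c² = 8570 + 939.6 = 9509.6 MeV.
(pc)² = E² − (m₀c²)² = (9509.6)² − (939.6)² = 8.955 × 10⁷ MeV², so pc = 9463 MeV.
λ = hc/(pc) = 1240 MeV·fm / 9463 MeV = 0.131 fm.

λ = 0.131 fm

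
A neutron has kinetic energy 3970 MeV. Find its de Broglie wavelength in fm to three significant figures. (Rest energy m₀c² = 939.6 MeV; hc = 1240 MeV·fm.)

Total energy E = KE + m₀c² = 3970 + 939.6 = 4909.6 MeV.
(pc)² = E² − (m₀c²)² = (4909.6)² − (939.6)² = 2.322 × 10⁷ MeV², so pc = 4819 MeV.
λ = hc/(pc) = 1240 MeV·fm / 4819 MeV = 0.257 fm.

λ = 0.257 fm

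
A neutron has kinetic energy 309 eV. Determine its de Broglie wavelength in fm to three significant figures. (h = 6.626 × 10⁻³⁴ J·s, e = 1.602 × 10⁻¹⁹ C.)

KE = 309 eV = 4.950 × 10⁻¹⁷ J.
p = √(2mKE) = √(2 × 1.675 × 10⁻²⁷ × 4.950 × 10⁻¹⁷) = 4.072 × 10⁻²² kg·m/s.
λ = h/p = 6.626 × 10⁻³⁴ / 4.072 × 10⁻²² = 1.63 × 10⁻¹² m = 1630 fm.

λ = 1630 fm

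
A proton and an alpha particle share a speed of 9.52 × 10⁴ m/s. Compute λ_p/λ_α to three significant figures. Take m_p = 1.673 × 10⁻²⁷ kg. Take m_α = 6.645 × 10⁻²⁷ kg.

λ_p/λ_α = 3.97

At fixed v, p = mv so λ = h/(mv) ∝ 1/m.
λ_p/λ_α = m_α/m_p = 6.645 × 10⁻²⁷/1.673 × 10⁻²⁷ = 3.97.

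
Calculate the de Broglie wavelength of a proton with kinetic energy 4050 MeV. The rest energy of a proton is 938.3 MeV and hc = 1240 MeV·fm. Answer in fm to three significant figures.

Total energy E = KE + m₀c² = 4050 + 938.3 = 4988.3 MeV.
(pc)² = E² − (m₀c²)² = (4988.3)² − (938.3)² = 2.400 × 10⁷ MeV², so pc = 4899 MeV.
λ = hc/(pc) = 1240 MeV·fm / 4899 MeV = 0.253 fm.

λ = 0.253 fm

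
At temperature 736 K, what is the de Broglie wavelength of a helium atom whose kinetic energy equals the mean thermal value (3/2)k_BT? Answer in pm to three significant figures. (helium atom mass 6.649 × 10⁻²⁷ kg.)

λ = 46.5 pm

KE = (3/2)k_BT = 1.5 × 1.381 × 10⁻²³ × 736 = 1.525 × 10⁻²⁰ J.
p = √(2mKE) = √(2 × 6.649 × 10⁻²⁷ × 1.525 × 10⁻²⁰) = 1.424 × 10⁻²³ kg·m/s.
λ = h/p = 4.65 × 10⁻¹¹ m = 46.5 pm.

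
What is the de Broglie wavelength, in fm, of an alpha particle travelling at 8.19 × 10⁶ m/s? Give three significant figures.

λ = 12.2 fm

p = mv = 6.645 × 10⁻²⁷ × 8.19 × 10⁶ = 5.442 × 10⁻²⁰ kg·m/s.
λ = h/p = 6.626 × 10⁻³⁴ / 5.442 × 10⁻²⁰ = 1.22 × 10⁻¹⁴ m = 12.2 fm.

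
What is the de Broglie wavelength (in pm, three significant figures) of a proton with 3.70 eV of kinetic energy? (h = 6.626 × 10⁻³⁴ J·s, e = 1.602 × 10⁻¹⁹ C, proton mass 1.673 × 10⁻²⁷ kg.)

KE = 3.70 eV = 5.927 × 10⁻¹⁹ J.
p = √(2mKE) = √(2 × 1.673 × 10⁻²⁷ × 5.927 × 10⁻¹⁹) = 4.453 × 10⁻²³ kg·m/s.
λ = h/p = 6.626 × 10⁻³⁴ / 4.453 × 10⁻²³ = 1.49 × 10⁻¹¹ m = 14.9 pm.

λ = 14.9 pm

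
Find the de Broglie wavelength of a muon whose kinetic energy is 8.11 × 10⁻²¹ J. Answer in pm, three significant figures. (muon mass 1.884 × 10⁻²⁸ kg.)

p = √(2mKE) = √(2 × 1.884 × 10⁻²⁸ × 8.110 × 10⁻²¹) = 1.748 × 10⁻²⁴ kg·m/s.
λ = h/p = 6.626 × 10⁻³⁴ / 1.748 × 10⁻²⁴ = 3.79 × 10⁻¹⁰ m = 379 pm.

λ = 379 pm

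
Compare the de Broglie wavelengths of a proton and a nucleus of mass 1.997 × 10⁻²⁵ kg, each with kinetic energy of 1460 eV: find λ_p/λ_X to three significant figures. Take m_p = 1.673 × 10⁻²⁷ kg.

λ_p/λ_X = 10.9

At fixed KE, p = √(2mKE) so λ = h/p ∝ 1/√m.
λ_p/λ_X = √(m_X/m_p) = √(1.997 × 10⁻²⁵/1.673 × 10⁻²⁷) = √(119.4) = 10.9.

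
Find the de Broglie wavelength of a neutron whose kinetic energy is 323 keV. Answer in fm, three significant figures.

KE = 323 keV = 5.174 × 10⁻¹⁴ J.
p = √(2mKE) = √(2 × 1.675 × 10⁻²⁷ × 5.174 × 10⁻¹⁴) = 1.317 × 10⁻²⁰ kg·m/s.
λ = h/p = 6.626 × 10⁻³⁴ / 1.317 × 10⁻²⁰ = 5.03 × 10⁻¹⁴ m = 50.3 fm.

λ = 50.3 fm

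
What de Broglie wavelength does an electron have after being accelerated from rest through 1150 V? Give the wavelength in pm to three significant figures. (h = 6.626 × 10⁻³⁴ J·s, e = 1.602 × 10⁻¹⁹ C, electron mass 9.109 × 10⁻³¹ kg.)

KE = eV = 1.602 × 10⁻¹⁹ × 1150 = 1.842 × 10⁻¹⁶ J.
p = √(2mKE) = √(2 × 9.109 × 10⁻³¹ × 1.842 × 10⁻¹⁶) = 1.832 × 10⁻²³ kg·m/s.
λ = h/p = 6.626 × 10⁻³⁴ / 1.832 × 10⁻²³ = 3.62 × 10⁻¹¹ m = 36.2 pm.

λ = 36.2 pm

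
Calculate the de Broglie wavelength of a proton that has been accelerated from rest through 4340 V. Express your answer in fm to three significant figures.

KE = eV = 1.602 × 10⁻¹⁹ × 4340 = 6.953 × 10⁻¹⁶ J.
p = √(2mKE) = √(2 × 1.673 × 10⁻²⁷ × 6.953 × 10⁻¹⁶) = 1.525 × 10⁻²¹ kg·m/s.
λ = h/p = 6.626 × 10⁻³⁴ / 1.525 × 10⁻²¹ = 4.34 × 10⁻¹³ m = 434 fm.

λ = 434 fm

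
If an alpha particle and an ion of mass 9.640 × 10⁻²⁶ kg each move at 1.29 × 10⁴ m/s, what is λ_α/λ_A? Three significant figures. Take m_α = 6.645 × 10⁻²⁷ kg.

λ_α/λ_A = 14.5

At fixed v, p = mv so λ = h/(mv) ∝ 1/m.
λ_α/λ_A = m_A/m_α = 9.640 × 10⁻²⁶/6.645 × 10⁻²⁷ = 14.5.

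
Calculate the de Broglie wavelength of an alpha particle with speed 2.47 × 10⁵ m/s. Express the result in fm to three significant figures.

λ = 404 fm

p = mv = 6.645 × 10⁻²⁷ × 2.47 × 10⁵ = 1.641 × 10⁻²¹ kg·m/s.
λ = h/p = 6.626 × 10⁻³⁴ / 1.641 × 10⁻²¹ = 4.04 × 10⁻¹³ m = 404 fm.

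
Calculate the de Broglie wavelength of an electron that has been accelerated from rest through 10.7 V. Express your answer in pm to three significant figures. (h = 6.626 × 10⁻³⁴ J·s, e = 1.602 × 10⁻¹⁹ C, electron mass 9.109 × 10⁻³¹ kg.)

KE = eV = 1.602 × 10⁻¹⁹ × 10.70 = 1.714 × 10⁻¹⁸ J.
p = √(2mKE) = √(2 × 9.109 × 10⁻³¹ × 1.714 × 10⁻¹⁸) = 1.767 × 10⁻²⁴ kg·m/s.
λ = h/p = 6.626 × 10⁻³⁴ / 1.767 × 10⁻²⁴ = 3.75 × 10⁻¹⁰ m = 375 pm.

λ = 375 pm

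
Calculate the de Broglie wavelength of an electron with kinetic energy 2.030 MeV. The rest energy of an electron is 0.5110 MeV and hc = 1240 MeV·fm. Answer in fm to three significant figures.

λ = 498 fm

Total energy E = KE + m₀c² = 2.030 + 0.5110 = 2.5410 MeV.
(pc)² = E² − (m₀c²)² = (2.5410)² − (0.5110)² = 6.196 MeV², so pc = 2.489 MeV.
λ = hc/(pc) = 1240 MeV·fm / 2.489 MeV = 498 fm.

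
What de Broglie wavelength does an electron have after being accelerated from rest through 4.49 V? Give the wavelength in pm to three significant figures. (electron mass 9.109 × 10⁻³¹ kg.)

λ = 579 pm

KE = eV = 1.602 × 10⁻¹⁹ × 4.490 = 7.193 × 10⁻¹⁹ J.
p = √(2mKE) = √(2 × 9.109 × 10⁻³¹ × 7.193 × 10⁻¹⁹) = 1.145 × 10⁻²⁴ kg·m/s.
λ = h/p = 6.626 × 10⁻³⁴ / 1.145 × 10⁻²⁴ = 5.79 × 10⁻¹⁰ m = 579 pm.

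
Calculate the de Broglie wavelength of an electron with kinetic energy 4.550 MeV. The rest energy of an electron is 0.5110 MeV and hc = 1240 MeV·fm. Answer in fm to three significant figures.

λ = 246 fm

Total energy E = KE + m₀c² = 4.550 + 0.5110 = 5.0610 MeV.
(pc)² = E² − (m₀c²)² = (5.0610)² − (0.5110)² = 25.35 MeV², so pc = 5.035 MeV.
λ = hc/(pc) = 1240 MeV·fm / 5.035 MeV = 246 fm.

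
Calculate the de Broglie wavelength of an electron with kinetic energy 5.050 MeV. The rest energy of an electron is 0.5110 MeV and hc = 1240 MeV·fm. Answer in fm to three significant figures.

Total energy E = KE + m₀c² = 5.050 + 0.5110 = 5.5610 MeV.
(pc)² = E² − (m₀c²)² = (5.5610)² − (0.5110)² = 30.66 MeV², so pc = 5.537 MeV.
λ = hc/(pc) = 1240 MeV·fm / 5.537 MeV = 224 fm.

λ = 224 fm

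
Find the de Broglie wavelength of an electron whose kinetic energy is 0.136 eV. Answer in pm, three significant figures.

λ = 3330 pm

KE = 0.136 eV = 2.179 × 10⁻²⁰ J.
p = √(2mKE) = √(2 × 9.109 × 10⁻³¹ × 2.179 × 10⁻²⁰) = 1.992 × 10⁻²⁵ kg·m/s.
λ = h/p = 6.626 × 10⁻³⁴ / 1.992 × 10⁻²⁵ = 3.33 × 10⁻⁹ m = 3330 pm.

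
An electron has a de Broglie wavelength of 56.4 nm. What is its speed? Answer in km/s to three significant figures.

p = h/λ = 6.626 × 10⁻³⁴ / 5.640 × 10⁻⁸ = 1.175 × 10⁻²⁶ kg·m/s.
v = p/m = 1.175 × 10⁻²⁶ / 9.109 × 10⁻³¹ = 1.29 × 10⁴ m/s = 12.9 km/s.

v = 12.9 km/s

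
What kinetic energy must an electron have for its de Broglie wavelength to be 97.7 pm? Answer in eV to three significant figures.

p = h/λ = 6.626 × 10⁻³⁴ / 9.770 × 10⁻¹¹ = 6.782 × 10⁻²⁴ kg·m/s.
KE = p²/(2m) = (6.782 × 10⁻²⁴)² / (2 × 9.109 × 10⁻³¹) = 2.525 × 10⁻¹⁷ J = 158 eV.

KE = 158 eV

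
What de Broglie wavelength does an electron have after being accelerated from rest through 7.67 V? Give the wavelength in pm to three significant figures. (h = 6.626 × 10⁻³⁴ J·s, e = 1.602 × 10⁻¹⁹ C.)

λ = 443 pm

KE = eV = 1.602 × 10⁻¹⁹ × 7.670 = 1.229 × 10⁻¹⁸ J.
p = √(2mKE) = √(2 × 9.109 × 10⁻³¹ × 1.229 × 10⁻¹⁸) = 1.496 × 10⁻²⁴ kg·m/s.
λ = h/p = 6.626 × 10⁻³⁴ / 1.496 × 10⁻²⁴ = 4.43 × 10⁻¹⁰ m = 443 pm.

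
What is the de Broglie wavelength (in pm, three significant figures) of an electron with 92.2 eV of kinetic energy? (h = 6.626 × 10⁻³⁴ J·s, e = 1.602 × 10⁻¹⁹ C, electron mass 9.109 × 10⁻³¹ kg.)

λ = 128 pm

KE = 92.2 eV = 1.477 × 10⁻¹⁷ J.
p = √(2mKE) = √(2 × 9.109 × 10⁻³¹ × 1.477 × 10⁻¹⁷) = 5.187 × 10⁻²⁴ kg·m/s.
λ = h/p = 6.626 × 10⁻³⁴ / 5.187 × 10⁻²⁴ = 1.28 × 10⁻¹⁰ m = 128 pm.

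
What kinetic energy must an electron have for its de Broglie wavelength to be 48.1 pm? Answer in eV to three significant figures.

KE = 650 eV

p = h/λ = 6.626 × 10⁻³⁴ / 4.810 × 10⁻¹¹ = 1.378 × 10⁻²³ kg·m/s.
KE = p²/(2m) = (1.378 × 10⁻²³)² / (2 × 9.109 × 10⁻³¹) = 1.042 × 10⁻¹⁶ J = 650 eV.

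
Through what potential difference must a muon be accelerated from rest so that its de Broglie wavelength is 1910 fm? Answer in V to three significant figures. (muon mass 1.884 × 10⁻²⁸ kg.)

p = h/λ = 6.626 × 10⁻³⁴ / 1.910 × 10⁻¹² = 3.469 × 10⁻²² kg·m/s.
KE = p²/(2m) = 3.194 × 10⁻¹⁶ J.
V = KE/e = 3.194 × 10⁻¹⁶ / (1.602 × 10⁻¹⁹) = 1990 V.

V = 1990 V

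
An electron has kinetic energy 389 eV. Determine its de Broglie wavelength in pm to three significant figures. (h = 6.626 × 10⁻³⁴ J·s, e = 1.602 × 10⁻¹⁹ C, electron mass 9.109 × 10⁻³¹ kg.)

λ = 62.2 pm

KE = 389 eV = 6.232 × 10⁻¹⁷ J.
p = √(2mKE) = √(2 × 9.109 × 10⁻³¹ × 6.232 × 10⁻¹⁷) = 1.066 × 10⁻²³ kg·m/s.
λ = h/p = 6.626 × 10⁻³⁴ / 1.066 × 10⁻²³ = 6.22 × 10⁻¹¹ m = 62.2 pm.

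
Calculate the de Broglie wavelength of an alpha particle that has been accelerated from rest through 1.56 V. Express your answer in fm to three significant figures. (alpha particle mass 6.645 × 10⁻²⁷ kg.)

λ = 8130 fm

KE = 2eV = 2 × 1.602 × 10⁻¹⁹ × 1.560 = 4.998 × 10⁻¹⁹ J.
p = √(2mKE) = √(2 × 6.645 × 10⁻²⁷ × 4.998 × 10⁻¹⁹) = 8.150 × 10⁻²³ kg·m/s.
λ = h/p = 6.626 × 10⁻³⁴ / 8.150 × 10⁻²³ = 8.13 × 10⁻¹² m = 8130 fm.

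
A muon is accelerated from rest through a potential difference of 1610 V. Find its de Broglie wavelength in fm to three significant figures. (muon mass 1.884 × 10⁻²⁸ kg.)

KE = eV = 1.602 × 10⁻¹⁹ × 1610 = 2.579 × 10⁻¹⁶ J.
p = √(2mKE) = √(2 × 1.884 × 10⁻²⁸ × 2.579 × 10⁻¹⁶) = 3.117 × 10⁻²² kg·m/s.
λ = h/p = 6.626 × 10⁻³⁴ / 3.117 × 10⁻²² = 2.13 × 10⁻¹² m = 2130 fm.

λ = 2130 fm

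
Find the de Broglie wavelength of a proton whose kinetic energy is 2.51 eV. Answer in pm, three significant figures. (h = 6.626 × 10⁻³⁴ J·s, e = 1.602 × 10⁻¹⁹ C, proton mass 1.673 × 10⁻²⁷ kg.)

KE = 2.51 eV = 4.021 × 10⁻¹⁹ J.
p = √(2mKE) = √(2 × 1.673 × 10⁻²⁷ × 4.021 × 10⁻¹⁹) = 3.668 × 10⁻²³ kg·m/s.
λ = h/p = 6.626 × 10⁻³⁴ / 3.668 × 10⁻²³ = 1.81 × 10⁻¹¹ m = 18.1 pm.

λ = 18.1 pm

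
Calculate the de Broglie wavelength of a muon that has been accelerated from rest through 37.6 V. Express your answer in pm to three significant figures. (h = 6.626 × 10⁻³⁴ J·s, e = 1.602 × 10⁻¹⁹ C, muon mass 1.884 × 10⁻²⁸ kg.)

λ = 13.9 pm

KE = eV = 1.602 × 10⁻¹⁹ × 37.60 = 6.024 × 10⁻¹⁸ J.
p = √(2mKE) = √(2 × 1.884 × 10⁻²⁸ × 6.024 × 10⁻¹⁸) = 4.764 × 10⁻²³ kg·m/s.
λ = h/p = 6.626 × 10⁻³⁴ / 4.764 × 10⁻²³ = 1.39 × 10⁻¹¹ m = 13.9 pm.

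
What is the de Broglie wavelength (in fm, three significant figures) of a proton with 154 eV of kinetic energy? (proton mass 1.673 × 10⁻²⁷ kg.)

λ = 2310 fm

KE = 154 eV = 2.467 × 10⁻¹⁷ J.
p = √(2mKE) = √(2 × 1.673 × 10⁻²⁷ × 2.467 × 10⁻¹⁷) = 2.873 × 10⁻²² kg·m/s.
λ = h/p = 6.626 × 10⁻³⁴ / 2.873 × 10⁻²² = 2.31 × 10⁻¹² m = 2310 fm.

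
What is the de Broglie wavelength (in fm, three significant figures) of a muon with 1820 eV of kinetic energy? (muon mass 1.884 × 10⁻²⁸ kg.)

λ = 2000 fm

KE = 1820 eV = 2.916 × 10⁻¹⁶ J.
p = √(2mKE) = √(2 × 1.884 × 10⁻²⁸ × 2.916 × 10⁻¹⁶) = 3.315 × 10⁻²² kg·m/s.
λ = h/p = 6.626 × 10⁻³⁴ / 3.315 × 10⁻²² = 2.00 × 10⁻¹² m = 2000 fm.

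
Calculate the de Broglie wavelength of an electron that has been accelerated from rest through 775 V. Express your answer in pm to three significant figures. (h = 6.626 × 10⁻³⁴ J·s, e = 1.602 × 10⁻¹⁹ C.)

λ = 44.1 pm

KE = eV = 1.602 × 10⁻¹⁹ × 775.0 = 1.242 × 10⁻¹⁶ J.
p = √(2mKE) = √(2 × 9.109 × 10⁻³¹ × 1.242 × 10⁻¹⁶) = 1.504 × 10⁻²³ kg·m/s.
λ = h/p = 6.626 × 10⁻³⁴ / 1.504 × 10⁻²³ = 4.41 × 10⁻¹¹ m = 44.1 pm.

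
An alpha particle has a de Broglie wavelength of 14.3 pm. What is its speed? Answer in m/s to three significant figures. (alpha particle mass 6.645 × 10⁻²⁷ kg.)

p = h/λ = 6.626 × 10⁻³⁴ / 1.430 × 10⁻¹¹ = 4.634 × 10⁻²³ kg·m/s.
v = p/m = 4.634 × 10⁻²³ / 6.645 × 10⁻²⁷ = 6.97 × 10³ m/s = 6970 m/s.

v = 6970 m/s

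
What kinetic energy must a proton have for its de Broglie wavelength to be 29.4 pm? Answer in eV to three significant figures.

p = h/λ = 6.626 × 10⁻³⁴ / 2.940 × 10⁻¹¹ = 2.254 × 10⁻²³ kg·m/s.
KE = p²/(2m) = (2.254 × 10⁻²³)² / (2 × 1.673 × 10⁻²⁷) = 1.518 × 10⁻¹⁹ J = 0.948 eV.

KE = 0.948 eV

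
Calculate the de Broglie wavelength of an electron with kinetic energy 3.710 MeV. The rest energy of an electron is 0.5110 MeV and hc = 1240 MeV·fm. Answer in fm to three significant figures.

λ = 296 fm

Total energy E = KE + m₀c² = 3.710 + 0.5110 = 4.2210 MeV.
(pc)² = E² − (m₀c²)² = (4.2210)² − (0.5110)² = 17.56 MeV², so pc = 4.190 MeV.
λ = hc/(pc) = 1240 MeV·fm / 4.190 MeV = 296 fm.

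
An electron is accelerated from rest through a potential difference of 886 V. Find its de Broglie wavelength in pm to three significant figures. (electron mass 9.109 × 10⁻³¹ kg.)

KE = eV = 1.602 × 10⁻¹⁹ × 886.0 = 1.419 × 10⁻¹⁶ J.
p = √(2mKE) = √(2 × 9.109 × 10⁻³¹ × 1.419 × 10⁻¹⁶) = 1.608 × 10⁻²³ kg·m/s.
λ = h/p = 6.626 × 10⁻³⁴ / 1.608 × 10⁻²³ = 4.12 × 10⁻¹¹ m = 41.2 pm.

λ = 41.2 pm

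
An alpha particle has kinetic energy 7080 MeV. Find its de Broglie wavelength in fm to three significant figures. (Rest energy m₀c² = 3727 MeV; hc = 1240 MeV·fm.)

Total energy E = KE + m₀c² = 7080 + 3727 = 10807 MeV.
(pc)² = E² − (m₀c²)² = (10807)² − (3727)² = 1.029 × 10⁸ MeV², so pc = 1.014 × 10⁴ MeV.
λ = hc/(pc) = 1240 MeV·fm / 1.014 × 10⁴ MeV = 0.122 fm.

λ = 0.122 fm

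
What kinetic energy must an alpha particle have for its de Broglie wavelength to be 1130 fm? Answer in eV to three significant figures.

KE = 161 eV

p = h/λ = 6.626 × 10⁻³⁴ / 1.130 × 10⁻¹² = 5.864 × 10⁻²² kg·m/s.
KE = p²/(2m) = (5.864 × 10⁻²²)² / (2 × 6.645 × 10⁻²⁷) = 2.587 × 10⁻¹⁷ J = 161 eV.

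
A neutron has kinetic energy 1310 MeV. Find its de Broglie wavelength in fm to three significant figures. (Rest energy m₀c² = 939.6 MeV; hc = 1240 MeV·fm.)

Total energy E = KE + m₀c² = 1310 + 939.6 = 2249.6 MeV.
(pc)² = E² − (m₀c²)² = (2249.6)² − (939.6)² = 4.178 × 10⁶ MeV², so pc = 2044 MeV.
λ = hc/(pc) = 1240 MeV·fm / 2044 MeV = 0.607 fm.

λ = 0.607 fm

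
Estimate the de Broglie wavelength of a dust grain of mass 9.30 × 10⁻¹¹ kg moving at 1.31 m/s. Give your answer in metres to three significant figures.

p = mv = 9.30 × 10⁻¹¹ × 1.31 = 1.218 × 10⁻¹⁰ kg·m/s.
λ = h/p = 6.626 × 10⁻³⁴ / 1.218 × 10⁻¹⁰ = 5.44 × 10⁻²⁴ m.

λ = 5.44 × 10⁻²⁴ m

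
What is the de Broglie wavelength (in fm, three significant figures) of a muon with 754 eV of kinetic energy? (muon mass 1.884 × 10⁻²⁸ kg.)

KE = 754 eV = 1.208 × 10⁻¹⁶ J.
p = √(2mKE) = √(2 × 1.884 × 10⁻²⁸ × 1.208 × 10⁻¹⁶) = 2.133 × 10⁻²² kg·m/s.
λ = h/p = 6.626 × 10⁻³⁴ / 2.133 × 10⁻²² = 3.11 × 10⁻¹² m = 3110 fm.

λ = 3110 fm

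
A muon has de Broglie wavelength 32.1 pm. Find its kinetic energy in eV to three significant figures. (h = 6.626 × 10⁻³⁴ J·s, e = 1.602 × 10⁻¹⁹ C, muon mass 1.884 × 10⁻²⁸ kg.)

KE = 7.06 eV

p = h/λ = 6.626 × 10⁻³⁴ / 3.210 × 10⁻¹¹ = 2.064 × 10⁻²³ kg·m/s.
KE = p²/(2m) = (2.064 × 10⁻²³)² / (2 × 1.884 × 10⁻²⁸) = 1.131 × 10⁻¹⁸ J = 7.06 eV.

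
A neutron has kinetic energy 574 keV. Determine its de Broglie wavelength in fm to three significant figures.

KE = 574 keV = 9.195 × 10⁻¹⁴ J.
p = √(2mKE) = √(2 × 1.675 × 10⁻²⁷ × 9.195 × 10⁻¹⁴) = 1.755 × 10⁻²⁰ kg·m/s.
λ = h/p = 6.626 × 10⁻³⁴ / 1.755 × 10⁻²⁰ = 3.78 × 10⁻¹⁴ m = 37.8 fm.

λ = 37.8 fm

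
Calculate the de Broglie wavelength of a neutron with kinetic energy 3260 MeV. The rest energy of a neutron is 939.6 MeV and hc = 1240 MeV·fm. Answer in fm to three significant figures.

λ = 0.303 fm

Total energy E = KE + m₀c² = 3260 + 939.6 = 4199.6 MeV.
(pc)² = E² − (m₀c²)² = (4199.6)² − (939.6)² = 1.675 × 10⁷ MeV², so pc = 4093 MeV.
λ = hc/(pc) = 1240 MeV·fm / 4093 MeV = 0.303 fm.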